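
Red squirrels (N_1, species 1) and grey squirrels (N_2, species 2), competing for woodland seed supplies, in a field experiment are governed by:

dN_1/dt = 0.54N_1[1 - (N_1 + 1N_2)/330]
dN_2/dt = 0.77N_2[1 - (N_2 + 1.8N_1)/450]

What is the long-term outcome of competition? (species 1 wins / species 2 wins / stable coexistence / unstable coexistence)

Compare the nullcline intercepts: K1/α12 = 330/1 = 330 < K2 = 450; K2/α21 = 450/1.8 = 250 < K1 = 330.
Since both are reversed, neither can invade when rare; the interior point is a saddle.

unstable coexistence (outcome depends on initial conditions)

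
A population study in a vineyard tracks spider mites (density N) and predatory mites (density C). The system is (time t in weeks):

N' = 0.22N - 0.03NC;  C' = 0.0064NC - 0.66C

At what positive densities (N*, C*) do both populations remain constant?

N* ≈ 103, C* ≈ 7.33

Set dC/dt = 0 with C > 0: 0.0064N - 0.66 = 0, so N* = 0.66/0.0064 = 103.
Set dN/dt = 0 with N > 0: 0.22 - 0.03C = 0, so C* = 0.22/0.03 = 7.33.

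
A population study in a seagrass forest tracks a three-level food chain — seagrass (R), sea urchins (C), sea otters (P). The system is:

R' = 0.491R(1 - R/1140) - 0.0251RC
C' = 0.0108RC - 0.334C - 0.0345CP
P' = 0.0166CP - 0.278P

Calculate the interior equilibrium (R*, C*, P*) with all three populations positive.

From dP/dt = 0: 0.0166C* = 0.278, so C* = 16.7.
From dR/dt = 0: 0.491(1 - R*/1140) = 0.0251·16.7, giving R* = 1140·(1 - 0.856) = 164.
From dC/dt = 0: 0.0108·164 - 0.334 = 0.0345P*, so P* = 1.44/0.0345 = 41.7.

R* ≈ 164, C* ≈ 16.7, P* ≈ 41.7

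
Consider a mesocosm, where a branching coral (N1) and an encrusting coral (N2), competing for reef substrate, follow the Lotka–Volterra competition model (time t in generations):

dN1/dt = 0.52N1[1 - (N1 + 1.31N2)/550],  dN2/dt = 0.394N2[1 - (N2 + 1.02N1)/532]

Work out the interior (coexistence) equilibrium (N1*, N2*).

Setting both brackets to zero gives the nullclines N1 + 1.31N2 = 550 and 1.02N1 + N2 = 532.
Substituting N2 = 532 - 1.02N1 into the first: N1(1 - 1.31·1.02) = 550 - 1.31·532.
So N1* = -147/-0.336 = 437, and then N2* = 532 - 1.02·437 = 86.3.

N1* ≈ 437, N2* ≈ 86.3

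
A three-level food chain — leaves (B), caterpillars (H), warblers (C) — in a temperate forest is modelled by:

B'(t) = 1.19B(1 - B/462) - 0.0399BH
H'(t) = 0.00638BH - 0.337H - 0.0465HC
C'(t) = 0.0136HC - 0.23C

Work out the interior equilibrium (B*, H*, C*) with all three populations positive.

From dC/dt = 0: 0.0136H* = 0.23, so H* = 16.9.
From dB/dt = 0: 1.19(1 - B*/462) = 0.0399·16.9, giving B* = 462·(1 - 0.567) = 200.
From dH/dt = 0: 0.00638·200 - 0.337 = 0.0465C*, so C* = 0.939/0.0465 = 20.2.

B* ≈ 200, H* ≈ 16.9, C* ≈ 20.2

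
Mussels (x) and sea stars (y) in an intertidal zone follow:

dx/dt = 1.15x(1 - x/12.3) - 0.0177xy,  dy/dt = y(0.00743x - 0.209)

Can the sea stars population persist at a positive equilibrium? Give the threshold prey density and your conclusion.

The predator equation gives dy/dt > 0 only when x > 0.209/0.00743 = 28.1.
Without the predator, x → K = 12.3. Since 12.3 < 28.1, the predator cannot invade.

Threshold x = 28.1; K < 28.1, so no, the predator goes extinct.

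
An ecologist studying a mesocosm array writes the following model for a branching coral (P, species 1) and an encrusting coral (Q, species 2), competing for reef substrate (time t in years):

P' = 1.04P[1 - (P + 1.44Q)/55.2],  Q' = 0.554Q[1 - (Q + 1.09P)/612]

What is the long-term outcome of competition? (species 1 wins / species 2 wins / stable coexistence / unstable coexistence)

species 2 excludes species 1

Compare the nullcline intercepts: K1/α12 = 55.2/1.44 = 38.3 < K2 = 612; K2/α21 = 612/1.09 = 561 > K1 = 55.2.
Since the inequalities point opposite ways, species 2 can invade but species 1 cannot.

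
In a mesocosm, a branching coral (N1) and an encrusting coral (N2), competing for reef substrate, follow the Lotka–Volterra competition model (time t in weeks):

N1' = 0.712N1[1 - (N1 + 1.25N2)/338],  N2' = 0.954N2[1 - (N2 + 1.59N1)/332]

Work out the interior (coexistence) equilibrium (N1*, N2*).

N1* ≈ 78, N2* ≈ 208

Setting both brackets to zero gives the nullclines N1 + 1.25N2 = 338 and 1.59N1 + N2 = 332.
Substituting N2 = 332 - 1.59N1 into the first: N1(1 - 1.25·1.59) = 338 - 1.25·332.
So N1* = -77/-0.988 = 78, and then N2* = 332 - 1.59·78 = 208.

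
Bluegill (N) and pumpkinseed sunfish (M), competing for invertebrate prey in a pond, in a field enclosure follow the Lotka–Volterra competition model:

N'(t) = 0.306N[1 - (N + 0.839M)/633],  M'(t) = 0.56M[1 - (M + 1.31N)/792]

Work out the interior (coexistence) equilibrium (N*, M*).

Setting both brackets to zero gives the nullclines N + 0.839M = 633 and 1.31N + M = 792.
Substituting M = 792 - 1.31N into the first: N(1 - 0.839·1.31) = 633 - 0.839·792.
So N* = -31.5/-0.0991 = 318, and then M* = 792 - 1.31·318 = 376.

N* ≈ 318, M* ≈ 376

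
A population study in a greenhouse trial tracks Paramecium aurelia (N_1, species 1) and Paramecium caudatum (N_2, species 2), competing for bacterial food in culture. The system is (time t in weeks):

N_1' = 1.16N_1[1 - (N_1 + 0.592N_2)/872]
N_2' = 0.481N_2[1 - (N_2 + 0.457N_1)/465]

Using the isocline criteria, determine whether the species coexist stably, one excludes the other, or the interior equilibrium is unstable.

stable coexistence

Compare the nullcline intercepts: K1/α12 = 872/0.592 = 1470 > K2 = 465; K2/α21 = 465/0.457 = 1020 > K1 = 872.
Since both inequalities hold, each species can invade when rare, so the interior equilibrium is stable.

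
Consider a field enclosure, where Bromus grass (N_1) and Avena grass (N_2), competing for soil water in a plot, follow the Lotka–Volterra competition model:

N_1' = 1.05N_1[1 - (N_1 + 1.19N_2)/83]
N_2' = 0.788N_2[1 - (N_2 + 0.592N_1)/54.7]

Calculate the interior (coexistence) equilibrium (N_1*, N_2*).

N_1* ≈ 60.6, N_2* ≈ 18.8

Setting both brackets to zero gives the nullclines N_1 + 1.19N_2 = 83 and 0.592N_1 + N_2 = 54.7.
Substituting N_2 = 54.7 - 0.592N_1 into the first: N_1(1 - 1.19·0.592) = 83 - 1.19·54.7.
So N_1* = 17.9/0.296 = 60.6, and then N_2* = 54.7 - 0.592·60.6 = 18.8.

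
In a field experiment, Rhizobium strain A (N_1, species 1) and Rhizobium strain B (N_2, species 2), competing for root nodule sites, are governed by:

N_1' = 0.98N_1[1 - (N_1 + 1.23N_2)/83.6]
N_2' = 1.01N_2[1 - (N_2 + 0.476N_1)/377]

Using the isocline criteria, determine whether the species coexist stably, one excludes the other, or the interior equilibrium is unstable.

Compare the nullcline intercepts: K1/α12 = 83.6/1.23 = 68 < K2 = 377; K2/α21 = 377/0.476 = 792 > K1 = 83.6.
Since the inequalities point opposite ways, species 2 can invade but species 1 cannot.

species 2 excludes species 1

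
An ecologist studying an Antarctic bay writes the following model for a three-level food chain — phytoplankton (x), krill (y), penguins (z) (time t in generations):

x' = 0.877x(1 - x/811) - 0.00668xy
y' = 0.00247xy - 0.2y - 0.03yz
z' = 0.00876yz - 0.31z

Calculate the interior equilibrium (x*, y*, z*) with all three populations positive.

x* ≈ 592, y* ≈ 35.4, z* ≈ 42.1

From dz/dt = 0: 0.00876y* = 0.31, so y* = 35.4.
From dx/dt = 0: 0.877(1 - x*/811) = 0.00668·35.4, giving x* = 811·(1 - 0.27) = 592.
From dy/dt = 0: 0.00247·592 - 0.2 = 0.03z*, so z* = 1.26/0.03 = 42.1.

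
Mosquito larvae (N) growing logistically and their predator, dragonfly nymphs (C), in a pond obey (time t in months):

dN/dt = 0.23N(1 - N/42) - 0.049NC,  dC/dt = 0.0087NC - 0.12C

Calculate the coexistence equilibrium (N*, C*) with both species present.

N* ≈ 13.8, C* ≈ 3.15

From dC/dt = 0 with C > 0: 0.0087N* = 0.12, so N* = 13.8.
Substitute into dN/dt = 0: 0.23(1 - 13.8/42) = 0.049C*.
The bracket is 0.672, giving C* = 0.154/0.049 = 3.15.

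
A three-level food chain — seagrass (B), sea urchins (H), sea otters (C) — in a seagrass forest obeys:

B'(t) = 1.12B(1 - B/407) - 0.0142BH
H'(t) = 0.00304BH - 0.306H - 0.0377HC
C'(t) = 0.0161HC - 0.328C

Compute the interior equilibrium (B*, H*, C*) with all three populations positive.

B* ≈ 302, H* ≈ 20.4, C* ≈ 16.2

From dC/dt = 0: 0.0161H* = 0.328, so H* = 20.4.
From dB/dt = 0: 1.12(1 - B*/407) = 0.0142·20.4, giving B* = 407·(1 - 0.258) = 302.
From dH/dt = 0: 0.00304·302 - 0.306 = 0.0377C*, so C* = 0.612/0.0377 = 16.2.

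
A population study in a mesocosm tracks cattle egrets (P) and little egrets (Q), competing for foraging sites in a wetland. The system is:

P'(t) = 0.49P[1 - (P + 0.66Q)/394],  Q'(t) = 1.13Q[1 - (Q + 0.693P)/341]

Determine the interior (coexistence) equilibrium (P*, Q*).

P* ≈ 311, Q* ≈ 125

Setting both brackets to zero gives the nullclines P + 0.66Q = 394 and 0.693P + Q = 341.
Substituting Q = 341 - 0.693P into the first: P(1 - 0.66·0.693) = 394 - 0.66·341.
So P* = 169/0.543 = 311, and then Q* = 341 - 0.693·311 = 125.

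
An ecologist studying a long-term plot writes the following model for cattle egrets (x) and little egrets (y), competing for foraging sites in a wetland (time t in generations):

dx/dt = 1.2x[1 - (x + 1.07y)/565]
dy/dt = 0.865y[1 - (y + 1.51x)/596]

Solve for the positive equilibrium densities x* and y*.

x* ≈ 118, y* ≈ 418

Setting both brackets to zero gives the nullclines x + 1.07y = 565 and 1.51x + y = 596.
Substituting y = 596 - 1.51x into the first: x(1 - 1.07·1.51) = 565 - 1.07·596.
So x* = -72.7/-0.616 = 118, and then y* = 596 - 1.51·118 = 418.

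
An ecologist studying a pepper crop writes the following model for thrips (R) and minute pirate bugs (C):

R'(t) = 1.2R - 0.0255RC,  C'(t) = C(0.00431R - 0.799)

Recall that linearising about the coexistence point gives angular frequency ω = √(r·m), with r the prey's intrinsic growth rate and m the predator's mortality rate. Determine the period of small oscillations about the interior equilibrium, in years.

Here r = 1.2 and m = 0.799, so r·m = 0.959.
ω = √0.959 = 0.979 per year, hence T = 2π/ω ≈ 6.42 years.

T ≈ 6.42 years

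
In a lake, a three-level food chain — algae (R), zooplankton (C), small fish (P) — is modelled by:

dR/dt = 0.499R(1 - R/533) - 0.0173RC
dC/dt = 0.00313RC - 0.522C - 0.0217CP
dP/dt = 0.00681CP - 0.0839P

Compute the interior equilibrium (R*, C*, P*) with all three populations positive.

R* ≈ 305, C* ≈ 12.3, P* ≈ 20

From dP/dt = 0: 0.00681C* = 0.0839, so C* = 12.3.
From dR/dt = 0: 0.499(1 - R*/533) = 0.0173·12.3, giving R* = 533·(1 - 0.427) = 305.
From dC/dt = 0: 0.00313·305 - 0.522 = 0.0217P*, so P* = 0.434/0.0217 = 20.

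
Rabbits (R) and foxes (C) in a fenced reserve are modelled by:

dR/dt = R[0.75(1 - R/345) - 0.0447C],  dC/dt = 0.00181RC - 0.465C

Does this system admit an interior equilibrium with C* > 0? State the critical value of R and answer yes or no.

Threshold R = 257; K > 257, so yes, the predator persists.

The predator equation gives dC/dt > 0 only when R > 0.465/0.00181 = 257.
Without the predator, R → K = 345. Since 345 > 257, the predator can invade and persist.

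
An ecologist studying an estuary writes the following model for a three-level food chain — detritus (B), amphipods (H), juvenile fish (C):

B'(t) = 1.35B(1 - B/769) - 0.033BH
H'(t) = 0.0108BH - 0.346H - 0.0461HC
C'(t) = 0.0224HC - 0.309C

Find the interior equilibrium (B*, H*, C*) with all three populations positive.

From dC/dt = 0: 0.0224H* = 0.309, so H* = 13.8.
From dB/dt = 0: 1.35(1 - B*/769) = 0.033·13.8, giving B* = 769·(1 - 0.337) = 510.
From dH/dt = 0: 0.0108·510 - 0.346 = 0.0461C*, so C* = 5.16/0.0461 = 112.

B* ≈ 510, H* ≈ 13.8, C* ≈ 112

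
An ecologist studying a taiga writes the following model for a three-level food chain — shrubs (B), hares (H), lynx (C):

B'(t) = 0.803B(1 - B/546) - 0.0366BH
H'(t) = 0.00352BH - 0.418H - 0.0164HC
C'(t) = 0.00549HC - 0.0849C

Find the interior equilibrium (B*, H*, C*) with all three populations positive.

B* ≈ 161, H* ≈ 15.5, C* ≈ 9.1

From dC/dt = 0: 0.00549H* = 0.0849, so H* = 15.5.
From dB/dt = 0: 0.803(1 - B*/546) = 0.0366·15.5, giving B* = 546·(1 - 0.705) = 161.
From dH/dt = 0: 0.00352·161 - 0.418 = 0.0164C*, so C* = 0.149/0.0164 = 9.1.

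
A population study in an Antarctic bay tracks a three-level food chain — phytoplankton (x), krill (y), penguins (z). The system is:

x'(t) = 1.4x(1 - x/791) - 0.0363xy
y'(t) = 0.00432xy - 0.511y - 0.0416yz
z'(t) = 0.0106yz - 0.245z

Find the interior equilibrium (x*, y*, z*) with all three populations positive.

From dz/dt = 0: 0.0106y* = 0.245, so y* = 23.1.
From dx/dt = 0: 1.4(1 - x*/791) = 0.0363·23.1, giving x* = 791·(1 - 0.599) = 317.
From dy/dt = 0: 0.00432·317 - 0.511 = 0.0416z*, so z* = 0.858/0.0416 = 20.6.

x* ≈ 317, y* ≈ 23.1, z* ≈ 20.6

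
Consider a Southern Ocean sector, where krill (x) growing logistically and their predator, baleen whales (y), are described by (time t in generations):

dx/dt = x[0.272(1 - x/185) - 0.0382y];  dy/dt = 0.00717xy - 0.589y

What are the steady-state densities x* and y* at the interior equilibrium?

x* ≈ 82.1, y* ≈ 3.96

From dy/dt = 0 with y > 0: 0.00717x* = 0.589, so x* = 82.1.
Substitute into dx/dt = 0: 0.272(1 - 82.1/185) = 0.0382y*.
The bracket is 0.556, giving y* = 0.151/0.0382 = 3.96.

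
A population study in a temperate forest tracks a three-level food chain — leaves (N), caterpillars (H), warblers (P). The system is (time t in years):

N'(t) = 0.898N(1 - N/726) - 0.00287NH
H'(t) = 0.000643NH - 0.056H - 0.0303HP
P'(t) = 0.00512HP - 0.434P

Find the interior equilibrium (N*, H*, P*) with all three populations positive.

From dP/dt = 0: 0.00512H* = 0.434, so H* = 84.8.
From dN/dt = 0: 0.898(1 - N*/726) = 0.00287·84.8, giving N* = 726·(1 - 0.271) = 529.
From dH/dt = 0: 0.000643·529 - 0.056 = 0.0303P*, so P* = 0.284/0.0303 = 9.38.

N* ≈ 529, H* ≈ 84.8, P* ≈ 9.38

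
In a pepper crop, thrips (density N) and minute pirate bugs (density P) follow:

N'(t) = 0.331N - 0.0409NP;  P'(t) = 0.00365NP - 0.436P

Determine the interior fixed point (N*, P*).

Set dP/dt = 0 with P > 0: 0.00365N - 0.436 = 0, so N* = 0.436/0.00365 = 119.
Set dN/dt = 0 with N > 0: 0.331 - 0.0409P = 0, so P* = 0.331/0.0409 = 8.09.

N* ≈ 119, P* ≈ 8.09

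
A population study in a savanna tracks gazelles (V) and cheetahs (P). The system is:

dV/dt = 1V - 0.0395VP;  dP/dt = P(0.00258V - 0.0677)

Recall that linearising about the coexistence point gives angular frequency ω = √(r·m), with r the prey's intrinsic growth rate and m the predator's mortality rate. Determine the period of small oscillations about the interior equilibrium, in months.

Here r = 1 and m = 0.0677, so r·m = 0.0677.
ω = √0.0677 = 0.26 per month, hence T = 2π/ω ≈ 24.1 months.

T ≈ 24.1 months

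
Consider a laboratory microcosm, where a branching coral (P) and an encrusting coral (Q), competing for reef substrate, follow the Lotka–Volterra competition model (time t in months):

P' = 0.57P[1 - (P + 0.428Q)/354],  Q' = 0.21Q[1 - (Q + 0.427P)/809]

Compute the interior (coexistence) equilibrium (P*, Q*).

Setting both brackets to zero gives the nullclines P + 0.428Q = 354 and 0.427P + Q = 809.
Substituting Q = 809 - 0.427P into the first: P(1 - 0.428·0.427) = 354 - 0.428·809.
So P* = 7.75/0.817 = 9.48, and then Q* = 809 - 0.427·9.48 = 805.

P* ≈ 9.48, Q* ≈ 805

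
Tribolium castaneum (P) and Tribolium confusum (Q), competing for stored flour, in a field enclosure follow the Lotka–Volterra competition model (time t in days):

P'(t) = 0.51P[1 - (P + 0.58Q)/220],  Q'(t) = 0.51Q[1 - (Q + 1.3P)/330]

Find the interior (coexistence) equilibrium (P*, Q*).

Setting both brackets to zero gives the nullclines P + 0.58Q = 220 and 1.3P + Q = 330.
Substituting Q = 330 - 1.3P into the first: P(1 - 0.58·1.3) = 220 - 0.58·330.
So P* = 28.6/0.246 = 116, and then Q* = 330 - 1.3·116 = 179.

P* ≈ 116, Q* ≈ 179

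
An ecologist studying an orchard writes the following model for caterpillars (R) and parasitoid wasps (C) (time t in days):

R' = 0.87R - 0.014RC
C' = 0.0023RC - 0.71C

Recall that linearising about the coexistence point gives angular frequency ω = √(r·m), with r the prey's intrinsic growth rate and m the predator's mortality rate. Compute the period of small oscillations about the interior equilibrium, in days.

Here r = 0.87 and m = 0.71, so r·m = 0.618.
ω = √0.618 = 0.786 per day, hence T = 2π/ω ≈ 7.99 days.

T ≈ 7.99 days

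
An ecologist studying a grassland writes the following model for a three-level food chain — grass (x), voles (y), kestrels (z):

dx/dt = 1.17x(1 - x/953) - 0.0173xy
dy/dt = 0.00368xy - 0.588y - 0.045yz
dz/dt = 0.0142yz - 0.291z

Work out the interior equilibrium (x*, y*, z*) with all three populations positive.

From dz/dt = 0: 0.0142y* = 0.291, so y* = 20.5.
From dx/dt = 0: 1.17(1 - x*/953) = 0.0173·20.5, giving x* = 953·(1 - 0.303) = 664.
From dy/dt = 0: 0.00368·664 - 0.588 = 0.045z*, so z* = 1.86/0.045 = 41.3.

x* ≈ 664, y* ≈ 20.5, z* ≈ 41.3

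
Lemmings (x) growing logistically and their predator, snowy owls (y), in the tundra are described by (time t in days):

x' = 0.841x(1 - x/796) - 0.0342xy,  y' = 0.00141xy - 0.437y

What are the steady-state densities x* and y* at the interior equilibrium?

From dy/dt = 0 with y > 0: 0.00141x* = 0.437, so x* = 310.
Substitute into dx/dt = 0: 0.841(1 - 310/796) = 0.0342y*.
The bracket is 0.611, giving y* = 0.514/0.0342 = 15.

x* ≈ 310, y* ≈ 15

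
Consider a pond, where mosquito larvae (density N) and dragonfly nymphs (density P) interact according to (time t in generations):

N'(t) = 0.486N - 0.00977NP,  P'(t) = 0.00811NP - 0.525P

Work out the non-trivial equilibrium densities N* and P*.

Set dP/dt = 0 with P > 0: 0.00811N - 0.525 = 0, so N* = 0.525/0.00811 = 64.7.
Set dN/dt = 0 with N > 0: 0.486 - 0.00977P = 0, so P* = 0.486/0.00977 = 49.7.

N* ≈ 64.7, P* ≈ 49.7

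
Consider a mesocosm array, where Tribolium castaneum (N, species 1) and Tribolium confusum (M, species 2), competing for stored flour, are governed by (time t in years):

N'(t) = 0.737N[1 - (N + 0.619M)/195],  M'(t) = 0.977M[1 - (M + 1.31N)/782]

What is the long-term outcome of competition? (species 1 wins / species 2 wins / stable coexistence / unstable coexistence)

species 2 excludes species 1

Compare the nullcline intercepts: K1/α12 = 195/0.619 = 315 < K2 = 782; K2/α21 = 782/1.31 = 597 > K1 = 195.
Since the inequalities point opposite ways, species 2 can invade but species 1 cannot.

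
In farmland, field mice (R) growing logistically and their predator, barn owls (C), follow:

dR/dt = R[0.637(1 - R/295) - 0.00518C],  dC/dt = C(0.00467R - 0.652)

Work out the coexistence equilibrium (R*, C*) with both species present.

From dC/dt = 0 with C > 0: 0.00467R* = 0.652, so R* = 140.
Substitute into dR/dt = 0: 0.637(1 - 140/295) = 0.00518C*.
The bracket is 0.527, giving C* = 0.336/0.00518 = 64.8.

R* ≈ 140, C* ≈ 64.8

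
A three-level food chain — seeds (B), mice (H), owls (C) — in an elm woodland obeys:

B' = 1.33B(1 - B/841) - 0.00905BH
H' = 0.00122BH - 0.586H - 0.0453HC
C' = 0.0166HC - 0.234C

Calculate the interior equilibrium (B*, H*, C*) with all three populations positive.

B* ≈ 760, H* ≈ 14.1, C* ≈ 7.54

From dC/dt = 0: 0.0166H* = 0.234, so H* = 14.1.
From dB/dt = 0: 1.33(1 - B*/841) = 0.00905·14.1, giving B* = 841·(1 - 0.0959) = 760.
From dH/dt = 0: 0.00122·760 - 0.586 = 0.0453C*, so C* = 0.342/0.0453 = 7.54.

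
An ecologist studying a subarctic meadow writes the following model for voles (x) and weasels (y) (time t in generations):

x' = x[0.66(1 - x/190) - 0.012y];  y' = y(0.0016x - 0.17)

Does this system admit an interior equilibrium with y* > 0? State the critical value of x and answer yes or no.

The predator equation gives dy/dt > 0 only when x > 0.17/0.0016 = 106.
Without the predator, x → K = 190. Since 190 > 106, the predator can invade and persist.

Threshold x = 106; K > 106, so yes, the predator persists.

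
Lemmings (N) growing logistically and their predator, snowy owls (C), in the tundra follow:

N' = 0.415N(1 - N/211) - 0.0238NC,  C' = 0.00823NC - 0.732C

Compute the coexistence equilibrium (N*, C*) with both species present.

N* ≈ 88.9, C* ≈ 10.1

From dC/dt = 0 with C > 0: 0.00823N* = 0.732, so N* = 88.9.
Substitute into dN/dt = 0: 0.415(1 - 88.9/211) = 0.0238C*.
The bracket is 0.578, giving C* = 0.24/0.0238 = 10.1.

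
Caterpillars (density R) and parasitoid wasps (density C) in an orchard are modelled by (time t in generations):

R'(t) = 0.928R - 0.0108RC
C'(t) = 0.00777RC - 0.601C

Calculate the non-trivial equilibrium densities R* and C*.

Set dC/dt = 0 with C > 0: 0.00777R - 0.601 = 0, so R* = 0.601/0.00777 = 77.3.
Set dR/dt = 0 with R > 0: 0.928 - 0.0108C = 0, so C* = 0.928/0.0108 = 85.9.

R* ≈ 77.3, C* ≈ 85.9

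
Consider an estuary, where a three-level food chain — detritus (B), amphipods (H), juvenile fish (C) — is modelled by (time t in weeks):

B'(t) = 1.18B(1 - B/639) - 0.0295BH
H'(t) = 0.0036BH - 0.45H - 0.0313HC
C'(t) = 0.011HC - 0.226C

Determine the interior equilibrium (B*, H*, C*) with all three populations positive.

B* ≈ 311, H* ≈ 20.5, C* ≈ 21.4

From dC/dt = 0: 0.011H* = 0.226, so H* = 20.5.
From dB/dt = 0: 1.18(1 - B*/639) = 0.0295·20.5, giving B* = 639·(1 - 0.514) = 311.
From dH/dt = 0: 0.0036·311 - 0.45 = 0.0313C*, so C* = 0.669/0.0313 = 21.4.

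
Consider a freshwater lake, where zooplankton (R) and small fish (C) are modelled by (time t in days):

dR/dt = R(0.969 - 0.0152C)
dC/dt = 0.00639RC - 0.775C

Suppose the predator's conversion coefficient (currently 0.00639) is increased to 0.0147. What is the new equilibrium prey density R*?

R* ≈ 52.7

At the interior fixed point, setting dC/dt = 0 with C > 0 fixes R* = (predator death rate)/(RC coefficient) — independent of the other coefficients.
With the change, R* = 0.775/0.0147 = 52.7; it falls from 121.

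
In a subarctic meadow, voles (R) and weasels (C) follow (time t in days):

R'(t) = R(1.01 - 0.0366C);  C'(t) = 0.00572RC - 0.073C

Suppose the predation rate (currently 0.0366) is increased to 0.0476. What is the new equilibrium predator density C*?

C* ≈ 21.2

At the interior fixed point, setting dR/dt = 0 with R > 0 fixes C* = (prey growth rate)/(RC coefficient) — independent of the other coefficients.
With the change, C* = 1.01/0.0476 = 21.2; it falls from 27.6.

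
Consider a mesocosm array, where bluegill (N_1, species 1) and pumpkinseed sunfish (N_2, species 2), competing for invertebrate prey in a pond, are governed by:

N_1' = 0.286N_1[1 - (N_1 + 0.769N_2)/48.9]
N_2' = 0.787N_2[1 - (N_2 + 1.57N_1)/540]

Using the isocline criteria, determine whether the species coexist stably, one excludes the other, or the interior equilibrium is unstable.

species 2 excludes species 1

Compare the nullcline intercepts: K1/α12 = 48.9/0.769 = 63.6 < K2 = 540; K2/α21 = 540/1.57 = 344 > K1 = 48.9.
Since the inequalities point opposite ways, species 2 can invade but species 1 cannot.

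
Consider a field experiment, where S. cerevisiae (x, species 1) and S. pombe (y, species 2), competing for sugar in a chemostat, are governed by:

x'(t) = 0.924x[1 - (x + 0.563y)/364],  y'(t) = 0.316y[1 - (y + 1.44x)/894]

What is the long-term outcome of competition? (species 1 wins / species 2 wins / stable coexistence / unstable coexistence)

Compare the nullcline intercepts: K1/α12 = 364/0.563 = 647 < K2 = 894; K2/α21 = 894/1.44 = 621 > K1 = 364.
Since the inequalities point opposite ways, species 2 can invade but species 1 cannot.

species 2 excludes species 1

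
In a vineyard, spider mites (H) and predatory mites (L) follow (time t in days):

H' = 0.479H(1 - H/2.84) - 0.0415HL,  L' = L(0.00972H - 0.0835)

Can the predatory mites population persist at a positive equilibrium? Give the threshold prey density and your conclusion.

The predator equation gives dL/dt > 0 only when H > 0.0835/0.00972 = 8.59.
Without the predator, H → K = 2.84. Since 2.84 < 8.59, the predator cannot invade.

Threshold H = 8.59; K < 8.59, so no, the predator goes extinct.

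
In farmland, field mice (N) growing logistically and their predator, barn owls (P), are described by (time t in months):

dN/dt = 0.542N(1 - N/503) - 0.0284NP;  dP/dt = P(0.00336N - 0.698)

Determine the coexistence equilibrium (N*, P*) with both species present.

N* ≈ 208, P* ≈ 11.2

From dP/dt = 0 with P > 0: 0.00336N* = 0.698, so N* = 208.
Substitute into dN/dt = 0: 0.542(1 - 208/503) = 0.0284P*.
The bracket is 0.587, giving P* = 0.318/0.0284 = 11.2.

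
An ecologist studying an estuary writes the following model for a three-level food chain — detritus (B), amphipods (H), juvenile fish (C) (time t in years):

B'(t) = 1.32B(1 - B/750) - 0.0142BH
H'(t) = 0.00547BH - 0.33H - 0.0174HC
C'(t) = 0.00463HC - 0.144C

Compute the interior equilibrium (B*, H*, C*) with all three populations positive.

From dC/dt = 0: 0.00463H* = 0.144, so H* = 31.1.
From dB/dt = 0: 1.32(1 - B*/750) = 0.0142·31.1, giving B* = 750·(1 - 0.335) = 499.
From dH/dt = 0: 0.00547·499 - 0.33 = 0.0174C*, so C* = 2.4/0.0174 = 138.

B* ≈ 499, H* ≈ 31.1, C* ≈ 138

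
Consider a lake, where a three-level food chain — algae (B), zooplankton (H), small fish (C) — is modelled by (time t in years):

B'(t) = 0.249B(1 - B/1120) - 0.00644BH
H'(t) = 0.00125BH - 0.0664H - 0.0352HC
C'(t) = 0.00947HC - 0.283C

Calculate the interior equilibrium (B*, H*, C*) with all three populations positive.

From dC/dt = 0: 0.00947H* = 0.283, so H* = 29.9.
From dB/dt = 0: 0.249(1 - B*/1120) = 0.00644·29.9, giving B* = 1120·(1 - 0.773) = 254.
From dH/dt = 0: 0.00125·254 - 0.0664 = 0.0352C*, so C* = 0.252/0.0352 = 7.15.

B* ≈ 254, H* ≈ 29.9, C* ≈ 7.15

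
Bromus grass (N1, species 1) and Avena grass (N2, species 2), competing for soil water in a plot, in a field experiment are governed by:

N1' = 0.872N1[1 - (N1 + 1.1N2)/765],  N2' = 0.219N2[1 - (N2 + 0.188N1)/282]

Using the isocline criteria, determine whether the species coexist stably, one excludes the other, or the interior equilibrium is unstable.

stable coexistence

Compare the nullcline intercepts: K1/α12 = 765/1.1 = 695 > K2 = 282; K2/α21 = 282/0.188 = 1500 > K1 = 765.
Since both inequalities hold, each species can invade when rare, so the interior equilibrium is stable.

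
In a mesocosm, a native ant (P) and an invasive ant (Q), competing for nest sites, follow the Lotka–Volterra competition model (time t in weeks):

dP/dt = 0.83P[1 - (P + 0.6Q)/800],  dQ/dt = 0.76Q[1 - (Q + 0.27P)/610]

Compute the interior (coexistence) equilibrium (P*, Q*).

Setting both brackets to zero gives the nullclines P + 0.6Q = 800 and 0.27P + Q = 610.
Substituting Q = 610 - 0.27P into the first: P(1 - 0.6·0.27) = 800 - 0.6·610.
So P* = 434/0.838 = 518, and then Q* = 610 - 0.27·518 = 470.

P* ≈ 518, Q* ≈ 470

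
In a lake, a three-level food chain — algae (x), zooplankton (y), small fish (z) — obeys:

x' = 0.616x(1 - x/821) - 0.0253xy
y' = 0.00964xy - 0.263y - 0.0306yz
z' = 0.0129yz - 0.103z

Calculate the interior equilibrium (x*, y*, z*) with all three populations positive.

x* ≈ 552, y* ≈ 7.98, z* ≈ 165

From dz/dt = 0: 0.0129y* = 0.103, so y* = 7.98.
From dx/dt = 0: 0.616(1 - x*/821) = 0.0253·7.98, giving x* = 821·(1 - 0.328) = 552.
From dy/dt = 0: 0.00964·552 - 0.263 = 0.0306z*, so z* = 5.06/0.0306 = 165.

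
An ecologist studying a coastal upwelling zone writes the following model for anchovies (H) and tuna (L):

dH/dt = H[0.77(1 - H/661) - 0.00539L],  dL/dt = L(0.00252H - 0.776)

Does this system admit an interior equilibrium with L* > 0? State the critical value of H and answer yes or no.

Threshold H = 308; K > 308, so yes, the predator persists.

The predator equation gives dL/dt > 0 only when H > 0.776/0.00252 = 308.
Without the predator, H → K = 661. Since 661 > 308, the predator can invade and persist.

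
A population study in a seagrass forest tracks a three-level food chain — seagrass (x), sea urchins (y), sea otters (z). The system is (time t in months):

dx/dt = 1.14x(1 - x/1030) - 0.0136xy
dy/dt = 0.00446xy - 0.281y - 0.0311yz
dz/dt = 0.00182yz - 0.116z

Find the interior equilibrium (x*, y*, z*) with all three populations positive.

x* ≈ 247, y* ≈ 63.7, z* ≈ 26.4

From dz/dt = 0: 0.00182y* = 0.116, so y* = 63.7.
From dx/dt = 0: 1.14(1 - x*/1030) = 0.0136·63.7, giving x* = 1030·(1 - 0.76) = 247.
From dy/dt = 0: 0.00446·247 - 0.281 = 0.0311z*, so z* = 0.82/0.0311 = 26.4.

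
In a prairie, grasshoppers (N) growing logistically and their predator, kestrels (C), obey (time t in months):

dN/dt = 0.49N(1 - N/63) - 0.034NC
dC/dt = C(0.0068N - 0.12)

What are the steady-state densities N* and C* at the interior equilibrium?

From dC/dt = 0 with C > 0: 0.0068N* = 0.12, so N* = 17.6.
Substitute into dN/dt = 0: 0.49(1 - 17.6/63) = 0.034C*.
The bracket is 0.72, giving C* = 0.353/0.034 = 10.4.

N* ≈ 17.6, C* ≈ 10.4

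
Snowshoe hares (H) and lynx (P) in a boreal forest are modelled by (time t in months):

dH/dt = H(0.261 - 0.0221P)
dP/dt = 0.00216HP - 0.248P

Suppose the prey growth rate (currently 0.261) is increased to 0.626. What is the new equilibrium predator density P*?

At the interior fixed point, setting dH/dt = 0 with H > 0 fixes P* = (prey growth rate)/(HP coefficient) — independent of the other coefficients.
With the change, P* = 0.626/0.0221 = 28.3; it rises from 11.8.

P* ≈ 28.3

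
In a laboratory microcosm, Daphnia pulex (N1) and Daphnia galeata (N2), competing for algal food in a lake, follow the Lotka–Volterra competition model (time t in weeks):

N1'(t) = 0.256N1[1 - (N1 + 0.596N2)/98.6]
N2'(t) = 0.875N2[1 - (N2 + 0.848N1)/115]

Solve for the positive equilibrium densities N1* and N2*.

N1* ≈ 60.8, N2* ≈ 63.5

Setting both brackets to zero gives the nullclines N1 + 0.596N2 = 98.6 and 0.848N1 + N2 = 115.
Substituting N2 = 115 - 0.848N1 into the first: N1(1 - 0.596·0.848) = 98.6 - 0.596·115.
So N1* = 30.1/0.495 = 60.8, and then N2* = 115 - 0.848·60.8 = 63.5.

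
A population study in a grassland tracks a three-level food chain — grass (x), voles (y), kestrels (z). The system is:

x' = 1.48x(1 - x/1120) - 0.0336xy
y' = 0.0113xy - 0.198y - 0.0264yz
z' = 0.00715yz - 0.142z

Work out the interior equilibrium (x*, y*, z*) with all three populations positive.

From dz/dt = 0: 0.00715y* = 0.142, so y* = 19.9.
From dx/dt = 0: 1.48(1 - x*/1120) = 0.0336·19.9, giving x* = 1120·(1 - 0.451) = 615.
From dy/dt = 0: 0.0113·615 - 0.198 = 0.0264z*, so z* = 6.75/0.0264 = 256.

x* ≈ 615, y* ≈ 19.9, z* ≈ 256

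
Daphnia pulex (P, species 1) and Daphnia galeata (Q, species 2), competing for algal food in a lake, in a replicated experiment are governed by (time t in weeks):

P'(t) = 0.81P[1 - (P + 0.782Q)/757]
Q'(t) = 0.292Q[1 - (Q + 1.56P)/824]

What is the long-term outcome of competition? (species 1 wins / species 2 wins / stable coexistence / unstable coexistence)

species 1 excludes species 2

Compare the nullcline intercepts: K1/α12 = 757/0.782 = 968 > K2 = 824; K2/α21 = 824/1.56 = 528 < K1 = 757.
Since the inequalities point opposite ways, species 1 can invade but species 2 cannot.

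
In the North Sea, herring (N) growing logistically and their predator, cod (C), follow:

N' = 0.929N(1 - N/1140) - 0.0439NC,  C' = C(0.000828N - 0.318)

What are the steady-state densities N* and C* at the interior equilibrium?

N* ≈ 384, C* ≈ 14

From dC/dt = 0 with C > 0: 0.000828N* = 0.318, so N* = 384.
Substitute into dN/dt = 0: 0.929(1 - 384/1140) = 0.0439C*.
The bracket is 0.663, giving C* = 0.616/0.0439 = 14.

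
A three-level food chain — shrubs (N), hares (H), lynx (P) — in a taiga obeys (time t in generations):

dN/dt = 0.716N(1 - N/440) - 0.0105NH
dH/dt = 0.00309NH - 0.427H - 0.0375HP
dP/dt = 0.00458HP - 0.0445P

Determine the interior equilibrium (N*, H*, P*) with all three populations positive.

From dP/dt = 0: 0.00458H* = 0.0445, so H* = 9.72.
From dN/dt = 0: 0.716(1 - N*/440) = 0.0105·9.72, giving N* = 440·(1 - 0.142) = 377.
From dH/dt = 0: 0.00309·377 - 0.427 = 0.0375P*, so P* = 0.739/0.0375 = 19.7.

N* ≈ 377, H* ≈ 9.72, P* ≈ 19.7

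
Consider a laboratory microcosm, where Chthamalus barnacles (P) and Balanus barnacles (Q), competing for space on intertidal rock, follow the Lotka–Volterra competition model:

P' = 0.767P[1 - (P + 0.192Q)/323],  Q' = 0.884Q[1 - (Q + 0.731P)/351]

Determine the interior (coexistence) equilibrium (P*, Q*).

P* ≈ 297, Q* ≈ 134

Setting both brackets to zero gives the nullclines P + 0.192Q = 323 and 0.731P + Q = 351.
Substituting Q = 351 - 0.731P into the first: P(1 - 0.192·0.731) = 323 - 0.192·351.
So P* = 256/0.86 = 297, and then Q* = 351 - 0.731·297 = 134.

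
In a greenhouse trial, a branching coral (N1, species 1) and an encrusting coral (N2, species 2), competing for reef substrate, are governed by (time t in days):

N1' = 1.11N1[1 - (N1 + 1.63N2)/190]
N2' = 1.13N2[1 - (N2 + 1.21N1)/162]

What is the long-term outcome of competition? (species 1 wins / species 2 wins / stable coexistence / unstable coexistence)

Compare the nullcline intercepts: K1/α12 = 190/1.63 = 117 < K2 = 162; K2/α21 = 162/1.21 = 134 < K1 = 190.
Since both are reversed, neither can invade when rare; the interior point is a saddle.

unstable coexistence (outcome depends on initial conditions)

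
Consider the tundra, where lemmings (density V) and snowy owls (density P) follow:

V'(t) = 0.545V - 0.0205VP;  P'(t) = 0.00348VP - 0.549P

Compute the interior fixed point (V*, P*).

Set dP/dt = 0 with P > 0: 0.00348V - 0.549 = 0, so V* = 0.549/0.00348 = 158.
Set dV/dt = 0 with V > 0: 0.545 - 0.0205P = 0, so P* = 0.545/0.0205 = 26.6.

V* ≈ 158, P* ≈ 26.6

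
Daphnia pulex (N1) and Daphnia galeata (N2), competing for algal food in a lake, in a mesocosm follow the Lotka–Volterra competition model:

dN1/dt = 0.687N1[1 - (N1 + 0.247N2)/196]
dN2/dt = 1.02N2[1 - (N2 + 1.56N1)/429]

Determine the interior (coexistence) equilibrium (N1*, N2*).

Setting both brackets to zero gives the nullclines N1 + 0.247N2 = 196 and 1.56N1 + N2 = 429.
Substituting N2 = 429 - 1.56N1 into the first: N1(1 - 0.247·1.56) = 196 - 0.247·429.
So N1* = 90/0.615 = 146, and then N2* = 429 - 1.56·146 = 200.

N1* ≈ 146, N2* ≈ 200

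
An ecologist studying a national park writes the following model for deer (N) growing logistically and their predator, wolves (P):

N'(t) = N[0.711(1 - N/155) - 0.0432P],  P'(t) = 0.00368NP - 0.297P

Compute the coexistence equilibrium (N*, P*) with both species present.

N* ≈ 80.7, P* ≈ 7.89

From dP/dt = 0 with P > 0: 0.00368N* = 0.297, so N* = 80.7.
Substitute into dN/dt = 0: 0.711(1 - 80.7/155) = 0.0432P*.
The bracket is 0.479, giving P* = 0.341/0.0432 = 7.89.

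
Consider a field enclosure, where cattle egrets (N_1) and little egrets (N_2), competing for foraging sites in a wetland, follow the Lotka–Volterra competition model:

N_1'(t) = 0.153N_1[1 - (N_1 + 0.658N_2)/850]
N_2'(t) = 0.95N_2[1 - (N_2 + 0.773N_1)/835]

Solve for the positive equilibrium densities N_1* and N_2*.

N_1* ≈ 612, N_2* ≈ 362

Setting both brackets to zero gives the nullclines N_1 + 0.658N_2 = 850 and 0.773N_1 + N_2 = 835.
Substituting N_2 = 835 - 0.773N_1 into the first: N_1(1 - 0.658·0.773) = 850 - 0.658·835.
So N_1* = 301/0.491 = 612, and then N_2* = 835 - 0.773·612 = 362.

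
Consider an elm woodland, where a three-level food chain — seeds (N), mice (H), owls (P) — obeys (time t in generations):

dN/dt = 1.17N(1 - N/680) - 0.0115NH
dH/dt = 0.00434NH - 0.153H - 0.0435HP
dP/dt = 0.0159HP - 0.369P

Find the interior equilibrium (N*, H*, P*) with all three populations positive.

N* ≈ 525, H* ≈ 23.2, P* ≈ 48.9

From dP/dt = 0: 0.0159H* = 0.369, so H* = 23.2.
From dN/dt = 0: 1.17(1 - N*/680) = 0.0115·23.2, giving N* = 680·(1 - 0.228) = 525.
From dH/dt = 0: 0.00434·525 - 0.153 = 0.0435P*, so P* = 2.13/0.0435 = 48.9.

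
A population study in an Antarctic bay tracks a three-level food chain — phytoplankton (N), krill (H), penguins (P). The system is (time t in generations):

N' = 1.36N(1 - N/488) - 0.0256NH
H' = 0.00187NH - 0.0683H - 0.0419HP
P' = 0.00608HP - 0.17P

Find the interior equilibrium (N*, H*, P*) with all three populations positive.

From dP/dt = 0: 0.00608H* = 0.17, so H* = 28.
From dN/dt = 0: 1.36(1 - N*/488) = 0.0256·28, giving N* = 488·(1 - 0.526) = 231.
From dH/dt = 0: 0.00187·231 - 0.0683 = 0.0419P*, so P* = 0.364/0.0419 = 8.69.

N* ≈ 231, H* ≈ 28, P* ≈ 8.69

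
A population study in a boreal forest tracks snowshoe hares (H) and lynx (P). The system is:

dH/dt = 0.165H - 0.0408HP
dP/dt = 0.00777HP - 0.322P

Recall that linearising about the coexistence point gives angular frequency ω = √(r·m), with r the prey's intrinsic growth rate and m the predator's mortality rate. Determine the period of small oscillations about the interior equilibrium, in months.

T ≈ 27.3 months

Here r = 0.165 and m = 0.322, so r·m = 0.0531.
ω = √0.0531 = 0.23 per month, hence T = 2π/ω ≈ 27.3 months.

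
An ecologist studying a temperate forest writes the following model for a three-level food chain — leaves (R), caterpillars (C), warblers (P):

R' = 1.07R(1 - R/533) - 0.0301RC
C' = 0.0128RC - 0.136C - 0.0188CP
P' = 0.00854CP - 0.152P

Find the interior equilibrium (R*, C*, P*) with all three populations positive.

From dP/dt = 0: 0.00854C* = 0.152, so C* = 17.8.
From dR/dt = 0: 1.07(1 - R*/533) = 0.0301·17.8, giving R* = 533·(1 - 0.501) = 266.
From dC/dt = 0: 0.0128·266 - 0.136 = 0.0188P*, so P* = 3.27/0.0188 = 174.

R* ≈ 266, C* ≈ 17.8, P* ≈ 174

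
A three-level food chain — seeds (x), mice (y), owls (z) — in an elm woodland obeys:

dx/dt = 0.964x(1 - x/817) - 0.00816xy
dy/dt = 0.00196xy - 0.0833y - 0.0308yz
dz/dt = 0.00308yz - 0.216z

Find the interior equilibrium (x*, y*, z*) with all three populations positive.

x* ≈ 332, y* ≈ 70.1, z* ≈ 18.4

From dz/dt = 0: 0.00308y* = 0.216, so y* = 70.1.
From dx/dt = 0: 0.964(1 - x*/817) = 0.00816·70.1, giving x* = 817·(1 - 0.594) = 332.
From dy/dt = 0: 0.00196·332 - 0.0833 = 0.0308z*, so z* = 0.567/0.0308 = 18.4.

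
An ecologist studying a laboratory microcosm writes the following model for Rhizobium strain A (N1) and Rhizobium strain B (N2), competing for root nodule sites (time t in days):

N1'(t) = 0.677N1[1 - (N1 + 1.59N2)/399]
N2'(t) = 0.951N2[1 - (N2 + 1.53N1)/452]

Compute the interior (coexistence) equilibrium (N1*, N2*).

Setting both brackets to zero gives the nullclines N1 + 1.59N2 = 399 and 1.53N1 + N2 = 452.
Substituting N2 = 452 - 1.53N1 into the first: N1(1 - 1.59·1.53) = 399 - 1.59·452.
So N1* = -320/-1.43 = 223, and then N2* = 452 - 1.53·223 = 111.

N1* ≈ 223, N2* ≈ 111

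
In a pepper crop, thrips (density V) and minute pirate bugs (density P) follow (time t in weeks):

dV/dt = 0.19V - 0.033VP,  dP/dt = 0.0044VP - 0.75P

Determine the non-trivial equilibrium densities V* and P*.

V* ≈ 170, P* ≈ 5.76

Set dP/dt = 0 with P > 0: 0.0044V - 0.75 = 0, so V* = 0.75/0.0044 = 170.
Set dV/dt = 0 with V > 0: 0.19 - 0.033P = 0, so P* = 0.19/0.033 = 5.76.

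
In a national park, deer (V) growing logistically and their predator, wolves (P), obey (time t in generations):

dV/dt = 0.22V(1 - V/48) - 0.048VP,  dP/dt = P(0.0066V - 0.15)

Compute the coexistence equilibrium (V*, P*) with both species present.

From dP/dt = 0 with P > 0: 0.0066V* = 0.15, so V* = 22.7.
Substitute into dV/dt = 0: 0.22(1 - 22.7/48) = 0.048P*.
The bracket is 0.527, giving P* = 0.116/0.048 = 2.41.

V* ≈ 22.7, P* ≈ 2.41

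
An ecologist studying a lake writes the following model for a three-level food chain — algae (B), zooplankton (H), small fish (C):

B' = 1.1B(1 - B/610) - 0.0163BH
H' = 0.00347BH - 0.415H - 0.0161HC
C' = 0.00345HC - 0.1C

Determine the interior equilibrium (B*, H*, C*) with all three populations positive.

From dC/dt = 0: 0.00345H* = 0.1, so H* = 29.
From dB/dt = 0: 1.1(1 - B*/610) = 0.0163·29, giving B* = 610·(1 - 0.43) = 348.
From dH/dt = 0: 0.00347·348 - 0.415 = 0.0161C*, so C* = 0.793/0.0161 = 49.2.

B* ≈ 348, H* ≈ 29, C* ≈ 49.2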